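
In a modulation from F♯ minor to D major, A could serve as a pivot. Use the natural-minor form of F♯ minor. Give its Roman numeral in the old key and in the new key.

The scale of F♯ minor (natural minor) is F♯ G♯ A B C♯ D E; A is degree 3, and the triad built there (A-C♯-E) is major, so it is III.
The scale of D major is D E F♯ G A B C♯; A is degree 5, and the triad built there (A-C♯-E) is major, so it is V.

III in F♯ minor; V in D major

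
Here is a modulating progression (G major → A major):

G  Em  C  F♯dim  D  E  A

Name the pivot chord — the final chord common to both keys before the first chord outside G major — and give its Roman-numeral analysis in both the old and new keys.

Chords diatonic to G major: G, Am, Bm, C, D, Em, F♯dim.
Reading the progression, the first chord not in that set is E, so the modulation leaves G major there.
The chord immediately before E is D, which is diatonic to both keys: V in G major and IV in A major.

D — V in G major, IV in A major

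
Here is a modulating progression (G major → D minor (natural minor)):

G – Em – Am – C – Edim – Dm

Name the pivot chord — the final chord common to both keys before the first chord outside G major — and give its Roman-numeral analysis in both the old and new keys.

Chords diatonic to G major: G, Am, Bm, C, D, Em, F#dim.
Reading the progression, the first chord not in that set is Edim, so the modulation leaves G major there.
The chord immediately before Edim is C, which is diatonic to both keys: IV in G major and VII in D minor.

C — IV in G major, VII in D minor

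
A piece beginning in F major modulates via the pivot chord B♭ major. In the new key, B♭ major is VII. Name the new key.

C minor

The numeral VII denotes a major triad on scale degree 7. With B♭ on degree 7, the tonic of the new key is C.
Degree 7 carries a major triad in natural-minor keys, so the destination is C minor.
Check: the diatonic triads of C minor (natural minor) are Cm (i), Ddim (ii°), E♭ (III), Fm (iv), Gm (v), A♭ (VI), B♭ (VII) — B♭ major is indeed VII.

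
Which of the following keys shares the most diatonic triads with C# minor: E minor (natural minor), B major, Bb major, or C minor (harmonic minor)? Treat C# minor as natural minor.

Triads of C# minor (natural minor): C#m (i), D#dim (ii°), E (III), F#m (iv), G#m (v), A (VI), B (VII).
E minor (natural minor) shares 0: none.
B major shares 4: C#m, E, G#m, B.
Bb major shares 0: none.
C minor (harmonic minor) shares 0: none.
The most common triads (4) are shared with B major.

B major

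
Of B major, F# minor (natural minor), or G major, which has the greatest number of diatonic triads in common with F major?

Triads of F major: F (I), Gm (ii), Am (iii), Bb (IV), C (V), Dm (vi), Edim (vii°).
B major shares 0: none.
F# minor (natural minor) shares 0: none.
G major shares 2: Am, C.
The most common triads (2) are shared with G major.

G major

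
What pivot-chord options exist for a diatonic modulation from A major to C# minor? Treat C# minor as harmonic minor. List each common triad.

A, C#m, F#m

Triads in A major: A (I), Bm (ii), C#m (iii), D (IV), E (V), F#m (vi), G#dim (vii°).
Triads in C# minor (harmonic minor): C#m (i), D#dim (ii°), Eaug (III+), F#m (iv), G# (V), A (VI), B#dim (vii°).
Shared triads with their functions: A (I in A major, VI in C# minor); C#m (iii in A major, i in C# minor); F#m (vi in A major, iv in C# minor).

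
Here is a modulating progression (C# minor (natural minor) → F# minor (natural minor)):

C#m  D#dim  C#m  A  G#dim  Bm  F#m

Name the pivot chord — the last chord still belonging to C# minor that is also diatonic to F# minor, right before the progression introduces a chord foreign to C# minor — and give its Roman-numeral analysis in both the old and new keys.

Chords diatonic to C# minor: C#m, D#dim, E, F#m, G#m, A, B.
Reading the progression, the first chord not in that set is G#dim, so the modulation leaves C# minor there.
The chord immediately before G#dim is A, which is diatonic to both keys: VI in C# minor and III in F# minor.

A — VI in C# minor, III in F# minor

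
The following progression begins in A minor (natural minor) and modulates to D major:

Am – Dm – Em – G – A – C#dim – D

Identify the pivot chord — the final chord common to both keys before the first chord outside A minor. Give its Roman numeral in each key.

Chords diatonic to A minor: Am, Bdim, C, Dm, Em, F, G.
Reading the progression, the first chord not in that set is A, so the modulation leaves A minor there.
The chord immediately before A is G, which is diatonic to both keys: VII in A minor and IV in D major.

G — VII in A minor, IV in D major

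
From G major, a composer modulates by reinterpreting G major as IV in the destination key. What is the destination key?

D major

The numeral IV denotes a major triad on scale degree 4. With G on degree 4, the tonic of the new key is D.
Degree 4 carries a major triad in major keys, so the destination is D major.
Check: the diatonic triads of D major are D (I), Em (ii), F#m (iii), G (IV), A (V), Bm (vi), C#dim (vii°) — G major is indeed IV.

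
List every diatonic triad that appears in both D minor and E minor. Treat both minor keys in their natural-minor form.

Triads in D minor (natural minor): Dm (i), Edim (ii°), F (III), Gm (iv), Am (v), B♭ (VI), C (VII).
Triads in E minor (natural minor): Em (i), F♯dim (ii°), G (III), Am (iv), Bm (v), C (VI), D (VII).
Shared triads with their functions: Am (v in D minor, iv in E minor); C (VII in D minor, VI in E minor).

Am, C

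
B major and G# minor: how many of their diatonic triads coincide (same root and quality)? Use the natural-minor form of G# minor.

7

Diatonic triads of B major: B (I), C#m (ii), D#m (iii), E (IV), F# (V), G#m (vi), A#dim (vii°).
Diatonic triads of G# minor (natural minor): G#m (i), A#dim (ii°), B (III), C#m (iv), D#m (v), E (VI), F# (VII).
Matching root and quality in both lists: B, C#m, D#m, E, F#, G#m, A#dim.
That gives 7 common triads.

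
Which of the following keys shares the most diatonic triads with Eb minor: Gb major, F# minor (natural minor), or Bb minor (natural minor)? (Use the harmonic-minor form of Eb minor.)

Gb major

Triads of Eb minor (harmonic minor): Eb minor (i), F diminished (ii°), Gb augmented (III+), Ab minor (iv), Bb major (V), Cb major (VI), D diminished (vii°).
Gb major shares 4: Ebm, Fdim, Abm, Cb.
F# minor (natural minor) shares 0: none.
Bb minor (natural minor) shares 1: Ebm.
The most common triads (4) are shared with Gb major.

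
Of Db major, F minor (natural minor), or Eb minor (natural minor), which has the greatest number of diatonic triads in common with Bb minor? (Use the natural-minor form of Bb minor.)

Db major

Triads of Bb minor (natural minor): Bb minor (i), C diminished (ii°), Db major (III), Eb minor (iv), F minor (v), Gb major (VI), Ab major (VII).
Db major shares 7: Bbm, Cdim, Db, Ebm, Fm, Gb, Ab.
F minor (natural minor) shares 4: Bbm, Db, Fm, Ab.
Eb minor (natural minor) shares 4: Bbm, Db, Ebm, Gb.
The most common triads (7) are shared with Db major.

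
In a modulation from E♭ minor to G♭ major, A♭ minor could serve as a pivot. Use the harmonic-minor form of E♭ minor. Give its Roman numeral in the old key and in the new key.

The scale of E♭ minor (harmonic minor) is E♭ F G♭ A♭ B♭ C♭ D; A♭ is degree 4, and the triad built there (A♭-C♭-E♭) is minor, so it is iv.
The scale of G♭ major is G♭ A♭ B♭ C♭ D♭ E♭ F; A♭ is degree 2, and the triad built there (A♭-C♭-E♭) is minor, so it is ii.

iv in E♭ minor; ii in G♭ major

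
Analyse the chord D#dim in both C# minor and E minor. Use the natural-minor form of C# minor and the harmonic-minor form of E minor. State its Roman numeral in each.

ii° in C# minor; vii° in E minor

The scale of C# minor (natural minor) is C# D# E F# G# A B; D# is degree 2, and the triad built there (D#-F#-A) is diminished, so it is ii°.
The scale of E minor (harmonic minor) is E F# G A B C D#; D# is degree 7, and the triad built there (D#-F#-A) is diminished, so it is vii°.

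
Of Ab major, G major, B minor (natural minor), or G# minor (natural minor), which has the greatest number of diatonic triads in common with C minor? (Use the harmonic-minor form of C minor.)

Ab major

Triads of C minor (harmonic minor): C minor (i), D diminished (ii°), Eb augmented (III+), F minor (iv), G major (V), Ab major (VI), B diminished (vii°).
Ab major shares 3: Cm, Fm, Ab.
G major shares 1: G.
B minor (natural minor) shares 1: G.
G# minor (natural minor) shares 0: none.
The most common triads (3) are shared with Ab major.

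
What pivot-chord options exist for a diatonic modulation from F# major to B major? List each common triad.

F#, G#m, B, D#m

Triads in F# major: F# (I), G#m (ii), A#m (iii), B (IV), C# (V), D#m (vi), E#dim (vii°).
Triads in B major: B (I), C#m (ii), D#m (iii), E (IV), F# (V), G#m (vi), A#dim (vii°).
Shared triads with their functions: F# (I in F# major, V in B major); G#m (ii in F# major, vi in B major); B (IV in F# major, I in B major); D#m (vi in F# major, iii in B major).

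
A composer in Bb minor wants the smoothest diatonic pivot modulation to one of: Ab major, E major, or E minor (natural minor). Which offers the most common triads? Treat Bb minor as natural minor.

Ab major

Triads of Bb minor (natural minor): Bb minor (i), C diminished (ii°), Db major (III), Eb minor (iv), F minor (v), Gb major (VI), Ab major (VII).
Ab major shares 4: Bbm, Db, Fm, Ab.
E major shares 0: none.
E minor (natural minor) shares 0: none.
The most common triads (4) are shared with Ab major.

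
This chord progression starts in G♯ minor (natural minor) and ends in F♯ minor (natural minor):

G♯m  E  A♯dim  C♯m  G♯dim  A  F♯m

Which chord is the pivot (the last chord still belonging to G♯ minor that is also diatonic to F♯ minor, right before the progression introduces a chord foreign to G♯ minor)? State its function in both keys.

C♯m — iv in G♯ minor, v in F♯ minor

Chords diatonic to G♯ minor: G♯m, A♯dim, B, C♯m, D♯m, E, F♯.
Reading the progression, the first chord not in that set is G♯dim, so the modulation leaves G♯ minor there.
The chord immediately before G♯dim is C♯m, which is diatonic to both keys: iv in G♯ minor and v in F♯ minor.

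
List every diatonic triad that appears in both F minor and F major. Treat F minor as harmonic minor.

C, Edim

Triads in F minor (harmonic minor): F minor (i), G diminished (ii°), Ab augmented (III+), Bb minor (iv), C major (V), Db major (VI), E diminished (vii°).
Triads in F major: F major (I), G minor (ii), A minor (iii), Bb major (IV), C major (V), D minor (vi), E diminished (vii°).
Shared triads with their functions: C major (V in F minor, V in F major); E diminished (vii° in F minor, vii° in F major).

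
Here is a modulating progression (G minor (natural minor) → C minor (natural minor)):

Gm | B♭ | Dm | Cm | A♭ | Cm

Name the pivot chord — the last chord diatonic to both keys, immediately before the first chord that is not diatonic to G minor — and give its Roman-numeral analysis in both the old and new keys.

Cm — iv in G minor, i in C minor

Chords diatonic to G minor: Gm, Adim, B♭, Cm, Dm, E♭, F.
Reading the progression, the first chord not in that set is A♭, so the modulation leaves G minor there.
The chord immediately before A♭ is Cm, which is diatonic to both keys: iv in G minor and i in C minor.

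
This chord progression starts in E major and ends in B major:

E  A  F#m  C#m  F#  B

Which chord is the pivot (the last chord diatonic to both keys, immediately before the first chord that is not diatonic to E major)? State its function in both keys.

C#m — vi in E major, ii in B major

Chords diatonic to E major: E, F#m, G#m, A, B, C#m, D#dim.
Reading the progression, the first chord not in that set is F#, so the modulation leaves E major there.
The chord immediately before F# is C#m, which is diatonic to both keys: vi in E major and ii in B major.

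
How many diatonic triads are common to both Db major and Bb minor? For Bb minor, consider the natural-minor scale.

Diatonic triads of Db major: Db major (I), Eb minor (ii), F minor (iii), Gb major (IV), Ab major (V), Bb minor (vi), C diminished (vii°).
Diatonic triads of Bb minor (natural minor): Bb minor (i), C diminished (ii°), Db major (III), Eb minor (iv), F minor (v), Gb major (VI), Ab major (VII).
Matching root and quality in both lists: Db major, Eb minor, F minor, Gb major, Ab major, Bb minor, C diminished.
That gives 7 common triads.

7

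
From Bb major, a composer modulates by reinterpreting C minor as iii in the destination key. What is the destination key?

The numeral iii denotes a minor triad on scale degree 3. With C on degree 3, the tonic of the new key is Ab.
Degree 3 carries a minor triad in major keys, so the destination is Ab major.
Check: the diatonic triads of Ab major are Ab (I), Bbm (ii), Cm (iii), Db (IV), Eb (V), Fm (vi), Gdim (vii°) — C minor is indeed iii.

Ab major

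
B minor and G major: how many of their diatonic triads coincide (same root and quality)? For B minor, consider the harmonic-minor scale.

Diatonic triads of B minor (harmonic minor): Bm (i), C#dim (ii°), Daug (III+), Em (iv), F# (V), G (VI), A#dim (vii°).
Diatonic triads of G major: G (I), Am (ii), Bm (iii), C (IV), D (V), Em (vi), F#dim (vii°).
Matching root and quality in both lists: Bm, Em, G.
That gives 3 common triads.

3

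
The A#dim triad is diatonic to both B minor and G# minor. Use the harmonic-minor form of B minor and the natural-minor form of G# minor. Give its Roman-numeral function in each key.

The scale of B minor (harmonic minor) is B C# D E F# G A#; A# is degree 7, and the triad built there (A#-C#-E) is diminished, so it is vii°.
The scale of G# minor (natural minor) is G# A# B C# D# E F#; A# is degree 2, and the triad built there (A#-C#-E) is diminished, so it is ii°.

vii° in B minor; ii° in G# minor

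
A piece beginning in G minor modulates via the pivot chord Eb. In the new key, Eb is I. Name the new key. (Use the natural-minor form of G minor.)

Eb major

The numeral I denotes a major triad on scale degree 1. With Eb on degree 1, the tonic of the new key is Eb.
Degree 1 carries a major triad in major keys, so the destination is Eb major.
Check: the diatonic triads of Eb major are Eb (I), Fm (ii), Gm (iii), Ab (IV), Bb (V), Cm (vi), Ddim (vii°) — Eb is indeed I.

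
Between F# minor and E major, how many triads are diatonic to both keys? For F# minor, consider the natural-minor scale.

Diatonic triads of F# minor (natural minor): F#m (i), G#dim (ii°), A (III), Bm (iv), C#m (v), D (VI), E (VII).
Diatonic triads of E major: E (I), F#m (ii), G#m (iii), A (IV), B (V), C#m (vi), D#dim (vii°).
Matching root and quality in both lists: F#m, A, C#m, E.
That gives 4 common triads.

4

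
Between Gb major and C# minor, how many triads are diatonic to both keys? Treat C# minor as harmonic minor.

Diatonic triads of Gb major: Gb major (I), Ab minor (ii), Bb minor (iii), Cb major (IV), Db major (V), Eb minor (vi), F diminished (vii°).
Diatonic triads of C# minor (harmonic minor): C# minor (i), D# diminished (ii°), E augmented (III+), F# minor (iv), G# major (V), A major (VI), B# diminished (vii°).
No triad has the same root and quality in both keys.

0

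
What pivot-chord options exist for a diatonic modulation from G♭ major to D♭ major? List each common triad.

Triads in G♭ major: G♭ (I), A♭m (ii), B♭m (iii), C♭ (IV), D♭ (V), E♭m (vi), Fdim (vii°).
Triads in D♭ major: D♭ (I), E♭m (ii), Fm (iii), G♭ (IV), A♭ (V), B♭m (vi), Cdim (vii°).
Shared triads with their functions: G♭ (I in G♭ major, IV in D♭ major); B♭m (iii in G♭ major, vi in D♭ major); D♭ (V in G♭ major, I in D♭ major); E♭m (vi in G♭ major, ii in D♭ major).

G♭, B♭m, D♭, E♭m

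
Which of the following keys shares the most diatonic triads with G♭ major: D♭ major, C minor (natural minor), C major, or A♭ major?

D♭ major

Triads of G♭ major: G♭ major (I), A♭ minor (ii), B♭ minor (iii), C♭ major (IV), D♭ major (V), E♭ minor (vi), F diminished (vii°).
D♭ major shares 4: G♭, B♭m, D♭, E♭m.
C minor (natural minor) shares 0: none.
C major shares 0: none.
A♭ major shares 2: B♭m, D♭.
The most common triads (4) are shared with D♭ major.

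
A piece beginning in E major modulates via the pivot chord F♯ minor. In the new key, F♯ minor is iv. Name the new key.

The numeral iv denotes a minor triad on scale degree 4. With F♯ on degree 4, the tonic of the new key is C♯.
Degree 4 carries a minor triad in minor keys, so the destination is C♯ minor.
Check: the diatonic triads of C♯ minor (natural minor) are C♯m (i), D♯dim (ii°), E (III), F♯m (iv), G♯m (v), A (VI), B (VII) — F♯ minor is indeed iv.

C♯ minor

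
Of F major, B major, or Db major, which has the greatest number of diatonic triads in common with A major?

Triads of A major: A major (I), B minor (ii), C# minor (iii), D major (IV), E major (V), F# minor (vi), G# diminished (vii°).
F major shares 0: none.
B major shares 2: C#m, E.
Db major shares 0: none.
The most common triads (2) are shared with B major.

B major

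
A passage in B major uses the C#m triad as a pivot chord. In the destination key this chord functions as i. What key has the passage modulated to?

The numeral i denotes a minor triad on scale degree 1. With C# on degree 1, the tonic of the new key is C#.
Degree 1 carries a minor triad in minor keys, so the destination is C# minor.
Check: the diatonic triads of C# minor (natural minor) are C#m (i), D#dim (ii°), E (III), F#m (iv), G#m (v), A (VI), B (VII) — C#m is indeed i.

C# minor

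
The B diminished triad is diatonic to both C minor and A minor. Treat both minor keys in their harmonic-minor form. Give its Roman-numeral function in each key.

vii° in C minor; ii° in A minor

The scale of C minor (harmonic minor) is C D Eb F G Ab B; B is degree 7, and the triad built there (B-D-F) is diminished, so it is vii°.
The scale of A minor (harmonic minor) is A B C D E F G#; B is degree 2, and the triad built there (B-D-F) is diminished, so it is ii°.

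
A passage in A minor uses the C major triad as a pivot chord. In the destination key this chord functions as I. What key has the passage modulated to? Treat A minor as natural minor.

The numeral I denotes a major triad on scale degree 1. With C on degree 1, the tonic of the new key is C.
Degree 1 carries a major triad in major keys, so the destination is C major.
Check: the diatonic triads of C major are C (I), Dm (ii), Em (iii), F (IV), G (V), Am (vi), Bdim (vii°) — C major is indeed I.

C major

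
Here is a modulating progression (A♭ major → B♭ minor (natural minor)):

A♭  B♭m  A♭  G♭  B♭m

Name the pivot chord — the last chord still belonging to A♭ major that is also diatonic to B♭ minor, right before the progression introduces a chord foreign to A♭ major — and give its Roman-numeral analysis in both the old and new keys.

Chords diatonic to A♭ major: A♭, B♭m, Cm, D♭, E♭, Fm, Gdim.
Reading the progression, the first chord not in that set is G♭, so the modulation leaves A♭ major there.
The chord immediately before G♭ is A♭, which is diatonic to both keys: I in A♭ major and VII in B♭ minor.

A♭ — I in A♭ major, VII in B♭ minor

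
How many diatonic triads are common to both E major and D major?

2

Diatonic triads of E major: E (I), F♯m (ii), G♯m (iii), A (IV), B (V), C♯m (vi), D♯dim (vii°).
Diatonic triads of D major: D (I), Em (ii), F♯m (iii), G (IV), A (V), Bm (vi), C♯dim (vii°).
Matching root and quality in both lists: F♯m, A.
That gives 2 common triads.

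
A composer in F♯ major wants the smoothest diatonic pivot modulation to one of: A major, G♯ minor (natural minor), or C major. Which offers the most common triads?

G♯ minor

Triads of F♯ major: F♯ (I), G♯m (ii), A♯m (iii), B (IV), C♯ (V), D♯m (vi), E♯dim (vii°).
A major shares 0: none.
G♯ minor (natural minor) shares 4: F♯, G♯m, B, D♯m.
C major shares 0: none.
The most common triads (4) are shared with G♯ minor.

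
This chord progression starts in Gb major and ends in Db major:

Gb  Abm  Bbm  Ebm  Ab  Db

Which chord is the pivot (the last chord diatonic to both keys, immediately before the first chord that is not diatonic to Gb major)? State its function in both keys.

Ebm — vi in Gb major, ii in Db major

Chords diatonic to Gb major: Gb, Abm, Bbm, Cb, Db, Ebm, Fdim.
Reading the progression, the first chord not in that set is Ab, so the modulation leaves Gb major there.
The chord immediately before Ab is Ebm, which is diatonic to both keys: vi in Gb major and ii in Db major.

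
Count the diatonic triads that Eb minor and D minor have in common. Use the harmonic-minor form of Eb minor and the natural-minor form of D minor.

Diatonic triads of Eb minor (harmonic minor): Ebm (i), Fdim (ii°), Gbaug (III+), Abm (iv), Bb (V), Cb (VI), Ddim (vii°).
Diatonic triads of D minor (natural minor): Dm (i), Edim (ii°), F (III), Gm (iv), Am (v), Bb (VI), C (VII).
Matching root and quality in both lists: Bb.
That gives 1 common triad.

1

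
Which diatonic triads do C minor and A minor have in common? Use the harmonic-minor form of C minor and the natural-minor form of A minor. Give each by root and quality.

G, Bdim

Triads in C minor (harmonic minor): C minor (i), D diminished (ii°), Eb augmented (III+), F minor (iv), G major (V), Ab major (VI), B diminished (vii°).
Triads in A minor (natural minor): A minor (i), B diminished (ii°), C major (III), D minor (iv), E minor (v), F major (VI), G major (VII).
Shared triads with their functions: G major (V in C minor, VII in A minor); B diminished (vii° in C minor, ii° in A minor).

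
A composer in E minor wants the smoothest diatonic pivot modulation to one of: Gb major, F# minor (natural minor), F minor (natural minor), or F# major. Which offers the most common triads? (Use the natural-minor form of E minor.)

Triads of E minor (natural minor): E minor (i), F# diminished (ii°), G major (III), A minor (iv), B minor (v), C major (VI), D major (VII).
Gb major shares 0: none.
F# minor (natural minor) shares 2: Bm, D.
F minor (natural minor) shares 0: none.
F# major shares 0: none.
The most common triads (2) are shared with F# minor.

F# minor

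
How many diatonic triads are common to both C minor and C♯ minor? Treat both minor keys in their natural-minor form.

Diatonic triads of C minor (natural minor): Cm (i), Ddim (ii°), E♭ (III), Fm (iv), Gm (v), A♭ (VI), B♭ (VII).
Diatonic triads of C♯ minor (natural minor): C♯m (i), D♯dim (ii°), E (III), F♯m (iv), G♯m (v), A (VI), B (VII).
No triad has the same root and quality in both keys.

0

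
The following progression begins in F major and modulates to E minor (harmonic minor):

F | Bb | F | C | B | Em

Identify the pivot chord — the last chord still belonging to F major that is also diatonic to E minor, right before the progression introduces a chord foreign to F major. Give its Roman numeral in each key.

C — V in F major, VI in E minor

Chords diatonic to F major: F, Gm, Am, Bb, C, Dm, Edim.
Reading the progression, the first chord not in that set is B, so the modulation leaves F major there.
The chord immediately before B is C, which is diatonic to both keys: V in F major and VI in E minor.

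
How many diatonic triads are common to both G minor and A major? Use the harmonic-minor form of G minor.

1

Diatonic triads of G minor (harmonic minor): Gm (i), Adim (ii°), Bbaug (III+), Cm (iv), D (V), Eb (VI), F#dim (vii°).
Diatonic triads of A major: A (I), Bm (ii), C#m (iii), D (IV), E (V), F#m (vi), G#dim (vii°).
Matching root and quality in both lists: D.
That gives 1 common triad.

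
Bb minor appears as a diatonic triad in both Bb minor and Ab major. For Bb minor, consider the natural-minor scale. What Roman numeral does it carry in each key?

i in Bb minor; ii in Ab major

The scale of Bb minor (natural minor) is Bb C Db Eb F Gb Ab; Bb is degree 1, and the triad built there (Bb-Db-F) is minor, so it is i.
The scale of Ab major is Ab Bb C Db Eb F G; Bb is degree 2, and the triad built there (Bb-Db-F) is minor, so it is ii.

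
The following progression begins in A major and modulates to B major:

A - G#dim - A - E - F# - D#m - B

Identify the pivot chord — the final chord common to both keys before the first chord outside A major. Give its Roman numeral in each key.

Chords diatonic to A major: A, Bm, C#m, D, E, F#m, G#dim.
Reading the progression, the first chord not in that set is F#, so the modulation leaves A major there.
The chord immediately before F# is E, which is diatonic to both keys: V in A major and IV in B major.

E — V in A major, IV in B major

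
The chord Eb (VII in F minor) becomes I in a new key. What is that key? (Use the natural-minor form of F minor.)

The numeral I denotes a major triad on scale degree 1. With Eb on degree 1, the tonic of the new key is Eb.
Degree 1 carries a major triad in major keys, so the destination is Eb major.
Check: the diatonic triads of Eb major are Eb (I), Fm (ii), Gm (iii), Ab (IV), Bb (V), Cm (vi), Ddim (vii°) — Eb is indeed I.

Eb major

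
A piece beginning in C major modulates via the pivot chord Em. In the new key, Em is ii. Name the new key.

The numeral ii denotes a minor triad on scale degree 2. With E on degree 2, the tonic of the new key is D.
Degree 2 carries a minor triad in major keys, so the destination is D major.
Check: the diatonic triads of D major are D (I), Em (ii), F♯m (iii), G (IV), A (V), Bm (vi), C♯dim (vii°) — Em is indeed ii.

D major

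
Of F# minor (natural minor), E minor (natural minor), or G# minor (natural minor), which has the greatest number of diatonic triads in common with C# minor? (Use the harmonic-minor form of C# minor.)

F# minor

Triads of C# minor (harmonic minor): C#m (i), D#dim (ii°), Eaug (III+), F#m (iv), G# (V), A (VI), B#dim (vii°).
F# minor (natural minor) shares 3: C#m, F#m, A.
E minor (natural minor) shares 0: none.
G# minor (natural minor) shares 1: C#m.
The most common triads (3) are shared with F# minor.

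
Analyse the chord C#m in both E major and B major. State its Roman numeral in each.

vi in E major; ii in B major

The scale of E major is E F# G# A B C# D#; C# is degree 6, and the triad built there (C#-E-G#) is minor, so it is vi.
The scale of B major is B C# D# E F# G# A#; C# is degree 2, and the triad built there (C#-E-G#) is minor, so it is ii.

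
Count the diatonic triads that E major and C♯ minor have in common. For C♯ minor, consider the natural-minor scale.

7

Diatonic triads of E major: E (I), F♯m (ii), G♯m (iii), A (IV), B (V), C♯m (vi), D♯dim (vii°).
Diatonic triads of C♯ minor (natural minor): C♯m (i), D♯dim (ii°), E (III), F♯m (iv), G♯m (v), A (VI), B (VII).
Matching root and quality in both lists: E, F♯m, G♯m, A, B, C♯m, D♯dim.
That gives 7 common triads.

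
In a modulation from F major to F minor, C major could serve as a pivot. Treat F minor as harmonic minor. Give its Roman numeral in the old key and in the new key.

V in F major; V in F minor

The scale of F major is F G A Bb C D E; C is degree 5, and the triad built there (C-E-G) is major, so it is V.
The scale of F minor (harmonic minor) is F G Ab Bb C Db E; C is degree 5, and the triad built there (C-E-G) is major, so it is V.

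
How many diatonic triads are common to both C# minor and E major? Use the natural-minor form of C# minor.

Diatonic triads of C# minor (natural minor): C# minor (i), D# diminished (ii°), E major (III), F# minor (iv), G# minor (v), A major (VI), B major (VII).
Diatonic triads of E major: E major (I), F# minor (ii), G# minor (iii), A major (IV), B major (V), C# minor (vi), D# diminished (vii°).
Matching root and quality in both lists: C# minor, D# diminished, E major, F# minor, G# minor, A major, B major.
That gives 7 common triads.

7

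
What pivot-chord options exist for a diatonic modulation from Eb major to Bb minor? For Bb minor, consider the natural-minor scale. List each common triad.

Fm, Ab

Triads in Eb major: Eb (I), Fm (ii), Gm (iii), Ab (IV), Bb (V), Cm (vi), Ddim (vii°).
Triads in Bb minor (natural minor): Bbm (i), Cdim (ii°), Db (III), Ebm (iv), Fm (v), Gb (VI), Ab (VII).
Shared triads with their functions: Fm (ii in Eb major, v in Bb minor); Ab (IV in Eb major, VII in Bb minor).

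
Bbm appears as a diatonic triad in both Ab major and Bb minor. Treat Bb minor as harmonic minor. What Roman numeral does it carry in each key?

ii in Ab major; i in Bb minor

The scale of Ab major is Ab Bb C Db Eb F G; Bb is degree 2, and the triad built there (Bb-Db-F) is minor, so it is ii.
The scale of Bb minor (harmonic minor) is Bb C Db Eb F Gb A; Bb is degree 1, and the triad built there (Bb-Db-F) is minor, so it is i.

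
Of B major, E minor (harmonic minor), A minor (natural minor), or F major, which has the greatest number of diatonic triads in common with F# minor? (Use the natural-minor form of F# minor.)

Triads of F# minor (natural minor): F# minor (i), G# diminished (ii°), A major (III), B minor (iv), C# minor (v), D major (VI), E major (VII).
B major shares 2: C#m, E.
E minor (harmonic minor) shares 0: none.
A minor (natural minor) shares 0: none.
F major shares 0: none.
The most common triads (2) are shared with B major.

B major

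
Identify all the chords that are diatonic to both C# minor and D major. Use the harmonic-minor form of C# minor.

Triads in C# minor (harmonic minor): C#m (i), D#dim (ii°), Eaug (III+), F#m (iv), G# (V), A (VI), B#dim (vii°).
Triads in D major: D (I), Em (ii), F#m (iii), G (IV), A (V), Bm (vi), C#dim (vii°).
Shared triads with their functions: F#m (iv in C# minor, iii in D major); A (VI in C# minor, V in D major).

F#m, A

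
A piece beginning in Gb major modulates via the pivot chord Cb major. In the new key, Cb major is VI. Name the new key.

The numeral VI denotes a major triad on scale degree 6. With Cb on degree 6, the tonic of the new key is Eb.
Degree 6 carries a major triad in minor keys, so the destination is Eb minor.
Check: the diatonic triads of Eb minor (natural minor) are Ebm (i), Fdim (ii°), Gb (III), Abm (iv), Bbm (v), Cb (VI), Db (VII) — Cb major is indeed VI.

Eb minor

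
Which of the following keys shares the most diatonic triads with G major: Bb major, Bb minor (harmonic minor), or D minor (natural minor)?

D minor

Triads of G major: G (I), Am (ii), Bm (iii), C (IV), D (V), Em (vi), F#dim (vii°).
Bb major shares 0: none.
Bb minor (harmonic minor) shares 0: none.
D minor (natural minor) shares 2: Am, C.
The most common triads (2) are shared with D minor.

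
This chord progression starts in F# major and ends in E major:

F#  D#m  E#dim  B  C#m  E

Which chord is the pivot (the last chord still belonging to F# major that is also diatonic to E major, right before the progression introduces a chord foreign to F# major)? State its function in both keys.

Chords diatonic to F# major: F#, G#m, A#m, B, C#, D#m, E#dim.
Reading the progression, the first chord not in that set is C#m, so the modulation leaves F# major there.
The chord immediately before C#m is B, which is diatonic to both keys: IV in F# major and V in E major.

B — IV in F# major, V in E major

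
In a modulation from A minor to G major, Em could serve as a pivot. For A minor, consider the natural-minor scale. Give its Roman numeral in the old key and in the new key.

v in A minor; vi in G major

The scale of A minor (natural minor) is A B C D E F G; E is degree 5, and the triad built there (E-G-B) is minor, so it is v.
The scale of G major is G A B C D E F♯; E is degree 6, and the triad built there (E-G-B) is minor, so it is vi.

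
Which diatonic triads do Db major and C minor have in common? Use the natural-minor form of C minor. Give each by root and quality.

Fm, Ab

Triads in Db major: Db (I), Ebm (ii), Fm (iii), Gb (IV), Ab (V), Bbm (vi), Cdim (vii°).
Triads in C minor (natural minor): Cm (i), Ddim (ii°), Eb (III), Fm (iv), Gm (v), Ab (VI), Bb (VII).
Shared triads with their functions: Fm (iii in Db major, iv in C minor); Ab (V in Db major, VI in C minor).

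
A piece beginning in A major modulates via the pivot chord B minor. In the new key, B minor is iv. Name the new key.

F♯ minor

The numeral iv denotes a minor triad on scale degree 4. With B on degree 4, the tonic of the new key is F♯.
Degree 4 carries a minor triad in minor keys, so the destination is F♯ minor.
Check: the diatonic triads of F♯ minor (natural minor) are F♯m (i), G♯dim (ii°), A (III), Bm (iv), C♯m (v), D (VI), E (VII) — B minor is indeed iv.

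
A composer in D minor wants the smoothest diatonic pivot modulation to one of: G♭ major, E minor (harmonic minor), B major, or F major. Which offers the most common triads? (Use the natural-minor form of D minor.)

F major

Triads of D minor (natural minor): Dm (i), Edim (ii°), F (III), Gm (iv), Am (v), B♭ (VI), C (VII).
G♭ major shares 0: none.
E minor (harmonic minor) shares 2: Am, C.
B major shares 0: none.
F major shares 7: Dm, Edim, F, Gm, Am, B♭, C.
The most common triads (7) are shared with F major.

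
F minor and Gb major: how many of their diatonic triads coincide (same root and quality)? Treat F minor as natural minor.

Diatonic triads of F minor (natural minor): F minor (i), G diminished (ii°), Ab major (III), Bb minor (iv), C minor (v), Db major (VI), Eb major (VII).
Diatonic triads of Gb major: Gb major (I), Ab minor (ii), Bb minor (iii), Cb major (IV), Db major (V), Eb minor (vi), F diminished (vii°).
Matching root and quality in both lists: Bb minor, Db major.
That gives 2 common triads.

2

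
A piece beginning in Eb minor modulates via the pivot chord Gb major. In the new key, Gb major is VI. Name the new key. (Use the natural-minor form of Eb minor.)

Bb minor

The numeral VI denotes a major triad on scale degree 6. With Gb on degree 6, the tonic of the new key is Bb.
Degree 6 carries a major triad in minor keys, so the destination is Bb minor.
Check: the diatonic triads of Bb minor (natural minor) are Bbm (i), Cdim (ii°), Db (III), Ebm (iv), Fm (v), Gb (VI), Ab (VII) — Gb major is indeed VI.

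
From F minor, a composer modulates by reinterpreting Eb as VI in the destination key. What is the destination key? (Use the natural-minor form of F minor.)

The numeral VI denotes a major triad on scale degree 6. With Eb on degree 6, the tonic of the new key is G.
Degree 6 carries a major triad in minor keys, so the destination is G minor.
Check: the diatonic triads of G minor (natural minor) are Gm (i), Adim (ii°), Bb (III), Cm (iv), Dm (v), Eb (VI), F (VII) — Eb is indeed VI.

G minor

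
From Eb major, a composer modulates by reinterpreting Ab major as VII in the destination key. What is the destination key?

Bb minor

The numeral VII denotes a major triad on scale degree 7. With Ab on degree 7, the tonic of the new key is Bb.
Degree 7 carries a major triad in natural-minor keys, so the destination is Bb minor.
Check: the diatonic triads of Bb minor (natural minor) are Bbm (i), Cdim (ii°), Db (III), Ebm (iv), Fm (v), Gb (VI), Ab (VII) — Ab major is indeed VII.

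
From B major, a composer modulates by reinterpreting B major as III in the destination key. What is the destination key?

The numeral III denotes a major triad on scale degree 3. With B on degree 3, the tonic of the new key is G#.
Degree 3 carries a major triad in natural-minor keys, so the destination is G# minor.
Check: the diatonic triads of G# minor (natural minor) are G#m (i), A#dim (ii°), B (III), C#m (iv), D#m (v), E (VI), F# (VII) — B major is indeed III.

G# minor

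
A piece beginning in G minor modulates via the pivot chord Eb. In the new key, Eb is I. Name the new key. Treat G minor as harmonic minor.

The numeral I denotes a major triad on scale degree 1. With Eb on degree 1, the tonic of the new key is Eb.
Degree 1 carries a major triad in major keys, so the destination is Eb major.
Check: the diatonic triads of Eb major are Eb (I), Fm (ii), Gm (iii), Ab (IV), Bb (V), Cm (vi), Ddim (vii°) — Eb is indeed I.

Eb major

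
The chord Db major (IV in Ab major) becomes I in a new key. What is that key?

Db major

The numeral I denotes a major triad on scale degree 1. With Db on degree 1, the tonic of the new key is Db.
Degree 1 carries a major triad in major keys, so the destination is Db major.
Check: the diatonic triads of Db major are Db (I), Ebm (ii), Fm (iii), Gb (IV), Ab (V), Bbm (vi), Cdim (vii°) — Db major is indeed I.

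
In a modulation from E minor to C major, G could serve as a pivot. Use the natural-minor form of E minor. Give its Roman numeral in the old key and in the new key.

The scale of E minor (natural minor) is E F# G A B C D; G is degree 3, and the triad built there (G-B-D) is major, so it is III.
The scale of C major is C D E F G A B; G is degree 5, and the triad built there (G-B-D) is major, so it is V.

III in E minor; V in C major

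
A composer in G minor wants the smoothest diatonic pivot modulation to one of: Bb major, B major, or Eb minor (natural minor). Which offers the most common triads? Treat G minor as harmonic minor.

Bb major

Triads of G minor (harmonic minor): Gm (i), Adim (ii°), Bbaug (III+), Cm (iv), D (V), Eb (VI), F#dim (vii°).
Bb major shares 4: Gm, Adim, Cm, Eb.
B major shares 0: none.
Eb minor (natural minor) shares 0: none.
The most common triads (4) are shared with Bb major.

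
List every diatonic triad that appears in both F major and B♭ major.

Triads in F major: F (I), Gm (ii), Am (iii), B♭ (IV), C (V), Dm (vi), Edim (vii°).
Triads in B♭ major: B♭ (I), Cm (ii), Dm (iii), E♭ (IV), F (V), Gm (vi), Adim (vii°).
Shared triads with their functions: F (I in F major, V in B♭ major); Gm (ii in F major, vi in B♭ major); B♭ (IV in F major, I in B♭ major); Dm (vi in F major, iii in B♭ major).

F, Gm, B♭, Dm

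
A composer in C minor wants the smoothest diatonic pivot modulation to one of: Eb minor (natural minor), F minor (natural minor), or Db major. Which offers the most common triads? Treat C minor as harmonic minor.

F minor

Triads of C minor (harmonic minor): C minor (i), D diminished (ii°), Eb augmented (III+), F minor (iv), G major (V), Ab major (VI), B diminished (vii°).
Eb minor (natural minor) shares 0: none.
F minor (natural minor) shares 3: Cm, Fm, Ab.
Db major shares 2: Fm, Ab.
The most common triads (3) are shared with F minor.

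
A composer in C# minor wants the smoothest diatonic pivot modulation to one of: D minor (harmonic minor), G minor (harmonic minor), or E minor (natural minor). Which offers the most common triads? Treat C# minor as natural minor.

Triads of C# minor (natural minor): C# minor (i), D# diminished (ii°), E major (III), F# minor (iv), G# minor (v), A major (VI), B major (VII).
D minor (harmonic minor) shares 1: A.
G minor (harmonic minor) shares 0: none.
E minor (natural minor) shares 0: none.
The most common triads (1) are shared with D minor.

D minor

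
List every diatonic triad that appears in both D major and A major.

D, F#m, A, Bm

Triads in D major: D major (I), E minor (ii), F# minor (iii), G major (IV), A major (V), B minor (vi), C# diminished (vii°).
Triads in A major: A major (I), B minor (ii), C# minor (iii), D major (IV), E major (V), F# minor (vi), G# diminished (vii°).
Shared triads with their functions: D major (I in D major, IV in A major); F# minor (iii in D major, vi in A major); A major (V in D major, I in A major); B minor (vi in D major, ii in A major).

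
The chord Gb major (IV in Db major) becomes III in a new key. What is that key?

The numeral III denotes a major triad on scale degree 3. With Gb on degree 3, the tonic of the new key is Eb.
Degree 3 carries a major triad in natural-minor keys, so the destination is Eb minor.
Check: the diatonic triads of Eb minor (natural minor) are Ebm (i), Fdim (ii°), Gb (III), Abm (iv), Bbm (v), Cb (VI), Db (VII) — Gb major is indeed III.

Eb minor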